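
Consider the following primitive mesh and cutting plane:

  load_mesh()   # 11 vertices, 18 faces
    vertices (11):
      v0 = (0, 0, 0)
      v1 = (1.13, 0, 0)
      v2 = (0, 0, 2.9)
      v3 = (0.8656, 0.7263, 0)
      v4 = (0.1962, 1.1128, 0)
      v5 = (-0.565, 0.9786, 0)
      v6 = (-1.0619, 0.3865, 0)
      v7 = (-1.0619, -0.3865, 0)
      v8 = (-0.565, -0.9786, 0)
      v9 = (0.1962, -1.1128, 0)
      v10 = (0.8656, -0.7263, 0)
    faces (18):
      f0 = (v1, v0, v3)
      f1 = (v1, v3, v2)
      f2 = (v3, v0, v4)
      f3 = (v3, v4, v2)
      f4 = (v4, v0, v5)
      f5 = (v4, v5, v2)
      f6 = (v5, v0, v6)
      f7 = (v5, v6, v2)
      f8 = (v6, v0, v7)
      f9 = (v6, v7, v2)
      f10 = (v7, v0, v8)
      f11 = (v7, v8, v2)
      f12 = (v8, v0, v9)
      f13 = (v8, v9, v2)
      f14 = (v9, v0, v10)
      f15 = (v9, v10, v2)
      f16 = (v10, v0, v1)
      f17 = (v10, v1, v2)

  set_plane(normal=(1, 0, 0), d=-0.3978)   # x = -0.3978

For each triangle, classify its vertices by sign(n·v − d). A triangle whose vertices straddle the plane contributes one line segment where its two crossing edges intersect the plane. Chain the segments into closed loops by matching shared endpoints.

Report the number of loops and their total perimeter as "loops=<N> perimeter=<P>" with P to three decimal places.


Straddling triangles (10 of 18):
  (v4,v0,v5) [++-] → (-0.3978, 0.689004, 0)–(-0.3978, 1.00808, 0)  len=0.3191
  (v4,v5,v2) [+-+] → (-0.3978, 1.00808, 0)–(-0.3978, 0.689004, 0.858195)  len=0.9156
  (v5,v0,v6) [-+-] → (-0.3978, 0.689004, 0)–(-0.3978, 0.144787, 0)  len=0.5442
  (v5,v6,v2) [--+] → (-0.3978, 0.144787, 1.81363)–(-0.3978, 0.689004, 0.858195)  len=1.0996
  (v6,v0,v7) [-+-] → (-0.3978, 0.144787, 0)–(-0.3978, -0.144787, 0)  len=0.2896
  (v6,v7,v2) [--+] → (-0.3978, -0.144787, 1.81363)–(-0.3978, 0.144787, 1.81363)  len=0.2896
  (v7,v0,v8) [-+-] → (-0.3978, -0.144787, 0)–(-0.3978, -0.689004, 0)  len=0.5442
  (v7,v8,v2) [--+] → (-0.3978, -0.689004, 0.858195)–(-0.3978, -0.144787, 1.81363)  len=1.0996
  (v8,v0,v9) [-++] → (-0.3978, -0.689004, 0)–(-0.3978, -1.00808, 0)  len=0.3191
  (v8,v9,v2) [-++] → (-0.3978, -1.00808, 0)–(-0.3978, -0.689004, 0.858195)  len=0.9156

Chained into 1 loop(s):
  loop 1: 10 segments, perimeter = 6.3360
Total perimeter = 6.336

loops=1 perimeter=6.336


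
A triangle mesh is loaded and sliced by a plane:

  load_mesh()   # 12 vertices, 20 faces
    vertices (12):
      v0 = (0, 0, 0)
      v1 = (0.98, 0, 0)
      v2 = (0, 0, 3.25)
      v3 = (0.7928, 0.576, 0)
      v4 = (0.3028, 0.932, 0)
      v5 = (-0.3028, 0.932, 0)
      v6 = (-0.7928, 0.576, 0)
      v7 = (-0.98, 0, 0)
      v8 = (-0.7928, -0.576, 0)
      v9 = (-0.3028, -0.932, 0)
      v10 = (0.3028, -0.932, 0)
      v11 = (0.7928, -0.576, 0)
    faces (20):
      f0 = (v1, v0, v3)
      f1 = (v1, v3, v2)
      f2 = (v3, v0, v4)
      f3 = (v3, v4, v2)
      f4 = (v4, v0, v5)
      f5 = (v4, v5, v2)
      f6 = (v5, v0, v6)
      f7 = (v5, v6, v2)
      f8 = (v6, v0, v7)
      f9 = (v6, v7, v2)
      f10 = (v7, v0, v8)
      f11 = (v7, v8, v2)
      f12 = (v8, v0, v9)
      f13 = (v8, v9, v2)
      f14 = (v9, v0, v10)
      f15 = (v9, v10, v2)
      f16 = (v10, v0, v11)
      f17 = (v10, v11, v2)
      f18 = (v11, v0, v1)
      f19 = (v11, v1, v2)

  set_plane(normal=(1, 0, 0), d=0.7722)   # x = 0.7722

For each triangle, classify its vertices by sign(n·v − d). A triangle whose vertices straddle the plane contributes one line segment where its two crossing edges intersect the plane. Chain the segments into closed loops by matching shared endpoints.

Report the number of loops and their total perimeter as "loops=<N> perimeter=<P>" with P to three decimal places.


loops=1 perimeter=3.011

Straddling triangles (8 of 20):
  (v1,v0,v3) [+-+] → (0.7722, 0, 0)–(0.7722, 0.561033, 0)  len=0.5610
  (v1,v3,v2) [++-] → (0.7722, 0.561033, 0.0844475)–(0.7722, 0, 0.689133)  len=0.8249
  (v3,v0,v4) [+--] → (0.7722, 0.561033, 0)–(0.7722, 0.590967, 0)  len=0.0299
  (v3,v4,v2) [+--] → (0.7722, 0.590967, 0)–(0.7722, 0.561033, 0.0844475)  len=0.0896
  (v10,v0,v11) [--+] → (0.7722, -0.561033, 0)–(0.7722, -0.590967, 0)  len=0.0299
  (v10,v11,v2) [-+-] → (0.7722, -0.590967, 0)–(0.7722, -0.561033, 0.0844475)  len=0.0896
  (v11,v0,v1) [+-+] → (0.7722, -0.561033, 0)–(0.7722, 0, 0)  len=0.5610
  (v11,v1,v2) [++-] → (0.7722, 0, 0.689133)–(0.7722, -0.561033, 0.0844475)  len=0.8249

Chained into 1 loop(s):
  loop 1: 8 segments, perimeter = 3.0109
Total perimeter = 3.011


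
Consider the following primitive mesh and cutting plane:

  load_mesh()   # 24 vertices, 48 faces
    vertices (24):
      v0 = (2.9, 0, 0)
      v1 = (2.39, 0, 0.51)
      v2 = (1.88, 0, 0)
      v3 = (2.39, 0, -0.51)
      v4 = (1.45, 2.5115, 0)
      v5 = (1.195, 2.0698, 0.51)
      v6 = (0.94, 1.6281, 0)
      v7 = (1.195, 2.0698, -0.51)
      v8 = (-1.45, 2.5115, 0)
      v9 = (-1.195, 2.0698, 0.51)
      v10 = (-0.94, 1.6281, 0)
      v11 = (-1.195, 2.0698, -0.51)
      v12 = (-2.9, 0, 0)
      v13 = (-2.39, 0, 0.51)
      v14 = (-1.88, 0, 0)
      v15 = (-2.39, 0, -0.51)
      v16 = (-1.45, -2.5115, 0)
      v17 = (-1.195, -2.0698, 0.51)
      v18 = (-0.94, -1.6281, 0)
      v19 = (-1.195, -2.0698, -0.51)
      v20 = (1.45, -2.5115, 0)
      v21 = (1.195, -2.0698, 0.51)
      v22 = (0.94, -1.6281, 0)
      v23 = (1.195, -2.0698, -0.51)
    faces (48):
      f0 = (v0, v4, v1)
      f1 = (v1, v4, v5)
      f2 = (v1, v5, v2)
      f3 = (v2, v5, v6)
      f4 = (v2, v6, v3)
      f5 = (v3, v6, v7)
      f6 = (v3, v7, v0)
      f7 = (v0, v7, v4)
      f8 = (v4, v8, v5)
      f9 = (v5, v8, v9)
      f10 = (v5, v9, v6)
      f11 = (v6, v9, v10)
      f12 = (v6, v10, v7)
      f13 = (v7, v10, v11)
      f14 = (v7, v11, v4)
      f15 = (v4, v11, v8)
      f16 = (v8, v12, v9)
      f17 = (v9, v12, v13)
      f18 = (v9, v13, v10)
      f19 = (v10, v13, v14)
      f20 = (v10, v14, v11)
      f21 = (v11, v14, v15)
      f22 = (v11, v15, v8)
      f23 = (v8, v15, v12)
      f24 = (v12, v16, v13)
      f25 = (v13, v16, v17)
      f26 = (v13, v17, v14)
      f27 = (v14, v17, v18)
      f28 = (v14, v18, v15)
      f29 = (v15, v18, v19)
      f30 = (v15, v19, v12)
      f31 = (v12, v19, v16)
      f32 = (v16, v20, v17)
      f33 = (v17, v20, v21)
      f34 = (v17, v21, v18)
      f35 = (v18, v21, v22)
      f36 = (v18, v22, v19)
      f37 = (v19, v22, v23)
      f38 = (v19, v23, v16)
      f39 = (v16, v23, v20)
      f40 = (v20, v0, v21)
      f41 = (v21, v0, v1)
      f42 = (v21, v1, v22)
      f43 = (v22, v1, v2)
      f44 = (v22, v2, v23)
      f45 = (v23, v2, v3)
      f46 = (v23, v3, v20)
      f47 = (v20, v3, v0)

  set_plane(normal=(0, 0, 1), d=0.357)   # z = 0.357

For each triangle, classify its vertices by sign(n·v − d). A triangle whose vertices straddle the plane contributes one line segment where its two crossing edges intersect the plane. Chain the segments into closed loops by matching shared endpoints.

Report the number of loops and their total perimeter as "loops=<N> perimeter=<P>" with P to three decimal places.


Straddling triangles (24 of 48):
  (v0,v4,v1) [--+] → (2.108, 0.75345, 0.357)–(2.543, 0, 0.357)  len=0.8700
  (v1,v4,v5) [+-+] → (2.108, 0.75345, 0.357)–(1.2715, 2.20231, 0.357)  len=1.6730
  (v1,v5,v2) [++-] → (1.4005, 1.44886, 0.357)–(2.237, 0, 0.357)  len=1.6730
  (v2,v5,v6) [-+-] → (1.4005, 1.44886, 0.357)–(1.1185, 1.93729, 0.357)  len=0.5640
  (v4,v8,v5) [--+] → (0.4015, 2.20231, 0.357)–(1.2715, 2.20231, 0.357)  len=0.8700
  (v5,v8,v9) [+-+] → (0.4015, 2.20231, 0.357)–(-1.2715, 2.20231, 0.357)  len=1.6730
  (v5,v9,v6) [++-] → (-0.5545, 1.93729, 0.357)–(1.1185, 1.93729, 0.357)  len=1.6730
  (v6,v9,v10) [-+-] → (-0.5545, 1.93729, 0.357)–(-1.1185, 1.93729, 0.357)  len=0.5640
  (v8,v12,v9) [--+] → (-1.7065, 1.44886, 0.357)–(-1.2715, 2.20231, 0.357)  len=0.8700
  (v9,v12,v13) [+-+] → (-1.7065, 1.44886, 0.357)–(-2.543, 0, 0.357)  len=1.6730
  (v9,v13,v10) [++-] → (-1.955, 0.48843, 0.357)–(-1.1185, 1.93729, 0.357)  len=1.6730
  (v10,v13,v14) [-+-] → (-1.955, 0.48843, 0.357)–(-2.237, 0, 0.357)  len=0.5640
  (v12,v16,v13) [--+] → (-2.108, -0.75345, 0.357)–(-2.543, 0, 0.357)  len=0.8700
  (v13,v16,v17) [+-+] → (-2.108, -0.75345, 0.357)–(-1.2715, -2.20231, 0.357)  len=1.6730
  (v13,v17,v14) [++-] → (-1.4005, -1.44886, 0.357)–(-2.237, 0, 0.357)  len=1.6730
  (v14,v17,v18) [-+-] → (-1.4005, -1.44886, 0.357)–(-1.1185, -1.93729, 0.357)  len=0.5640
  (v16,v20,v17) [--+] → (-0.4015, -2.20231, 0.357)–(-1.2715, -2.20231, 0.357)  len=0.8700
  (v17,v20,v21) [+-+] → (-0.4015, -2.20231, 0.357)–(1.2715, -2.20231, 0.357)  len=1.6730
  (v17,v21,v18) [++-] → (0.5545, -1.93729, 0.357)–(-1.1185, -1.93729, 0.357)  len=1.6730
  (v18,v21,v22) [-+-] → (0.5545, -1.93729, 0.357)–(1.1185, -1.93729, 0.357)  len=0.5640
  (v20,v0,v21) [--+] → (1.7065, -1.44886, 0.357)–(1.2715, -2.20231, 0.357)  len=0.8700
  (v21,v0,v1) [+-+] → (1.7065, -1.44886, 0.357)–(2.543, 0, 0.357)  len=1.6730
  (v21,v1,v22) [++-] → (1.955, -0.48843, 0.357)–(1.1185, -1.93729, 0.357)  len=1.6730
  (v22,v1,v2) [-+-] → (1.955, -0.48843, 0.357)–(2.237, 0, 0.357)  len=0.5640

Chained into 2 loop(s):
  loop 1: 12 segments, perimeter = 15.2580
  loop 2: 12 segments, perimeter = 13.4220
Total perimeter = 28.680

loops=2 perimeter=28.680


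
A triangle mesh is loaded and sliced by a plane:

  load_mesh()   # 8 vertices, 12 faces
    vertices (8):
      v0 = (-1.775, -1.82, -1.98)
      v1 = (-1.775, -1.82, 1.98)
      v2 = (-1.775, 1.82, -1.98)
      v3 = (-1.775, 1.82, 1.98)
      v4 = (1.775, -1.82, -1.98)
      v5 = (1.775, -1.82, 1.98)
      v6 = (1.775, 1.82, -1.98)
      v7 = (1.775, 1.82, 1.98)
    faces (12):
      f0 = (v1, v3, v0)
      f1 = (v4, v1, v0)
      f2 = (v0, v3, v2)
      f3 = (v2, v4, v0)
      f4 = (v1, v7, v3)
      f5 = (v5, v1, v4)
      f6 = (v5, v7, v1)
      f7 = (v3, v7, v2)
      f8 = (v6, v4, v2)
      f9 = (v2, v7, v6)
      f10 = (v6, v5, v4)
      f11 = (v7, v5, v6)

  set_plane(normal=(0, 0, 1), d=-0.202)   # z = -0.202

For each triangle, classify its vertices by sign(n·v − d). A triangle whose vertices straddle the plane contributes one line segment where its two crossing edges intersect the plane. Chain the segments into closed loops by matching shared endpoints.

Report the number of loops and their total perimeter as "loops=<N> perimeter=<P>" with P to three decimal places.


loops=1 perimeter=14.380

Straddling triangles (8 of 12):
  (v1,v3,v0) [++-] → (-1.775, -0.185677, -0.202)–(-1.775, -1.82, -0.202)  len=1.6343
  (v4,v1,v0) [-+-] → (0.181086, -1.82, -0.202)–(-1.775, -1.82, -0.202)  len=1.9561
  (v0,v3,v2) [-+-] → (-1.775, -0.185677, -0.202)–(-1.775, 1.82, -0.202)  len=2.0057
  (v5,v1,v4) [++-] → (0.181086, -1.82, -0.202)–(1.775, -1.82, -0.202)  len=1.5939
  (v3,v7,v2) [++-] → (-0.181086, 1.82, -0.202)–(-1.775, 1.82, -0.202)  len=1.5939
  (v2,v7,v6) [-+-] → (-0.181086, 1.82, -0.202)–(1.775, 1.82, -0.202)  len=1.9561
  (v6,v5,v4) [-+-] → (1.775, 0.185677, -0.202)–(1.775, -1.82, -0.202)  len=2.0057
  (v7,v5,v6) [++-] → (1.775, 0.185677, -0.202)–(1.775, 1.82, -0.202)  len=1.6343

Chained into 1 loop(s):
  loop 1: 8 segments, perimeter = 14.3800
Total perimeter = 14.380


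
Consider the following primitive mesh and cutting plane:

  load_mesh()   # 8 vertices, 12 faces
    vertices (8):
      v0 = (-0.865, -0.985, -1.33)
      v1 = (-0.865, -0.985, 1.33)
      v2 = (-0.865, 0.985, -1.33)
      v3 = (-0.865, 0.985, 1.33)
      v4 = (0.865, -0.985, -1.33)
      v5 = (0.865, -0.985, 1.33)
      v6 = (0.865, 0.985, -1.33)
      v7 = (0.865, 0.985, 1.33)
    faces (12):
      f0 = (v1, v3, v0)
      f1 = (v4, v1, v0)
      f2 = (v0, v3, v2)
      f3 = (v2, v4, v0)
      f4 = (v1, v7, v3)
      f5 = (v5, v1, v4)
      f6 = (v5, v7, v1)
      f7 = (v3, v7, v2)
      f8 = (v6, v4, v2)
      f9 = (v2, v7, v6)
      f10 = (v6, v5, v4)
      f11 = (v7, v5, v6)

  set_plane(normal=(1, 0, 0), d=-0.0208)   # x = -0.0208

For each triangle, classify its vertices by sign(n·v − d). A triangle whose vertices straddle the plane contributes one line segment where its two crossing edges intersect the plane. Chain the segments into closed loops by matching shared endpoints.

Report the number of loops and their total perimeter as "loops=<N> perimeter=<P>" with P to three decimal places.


loops=1 perimeter=9.260

Straddling triangles (8 of 12):
  (v4,v1,v0) [+--] → (-0.0208, -0.985, 0.0319815)–(-0.0208, -0.985, -1.33)  len=1.3620
  (v2,v4,v0) [-+-] → (-0.0208, 0.0236855, -1.33)–(-0.0208, -0.985, -1.33)  len=1.0087
  (v1,v7,v3) [-+-] → (-0.0208, -0.0236855, 1.33)–(-0.0208, 0.985, 1.33)  len=1.0087
  (v5,v1,v4) [+-+] → (-0.0208, -0.985, 1.33)–(-0.0208, -0.985, 0.0319815)  len=1.2980
  (v5,v7,v1) [++-] → (-0.0208, -0.0236855, 1.33)–(-0.0208, -0.985, 1.33)  len=0.9613
  (v3,v7,v2) [-+-] → (-0.0208, 0.985, 1.33)–(-0.0208, 0.985, -0.0319815)  len=1.3620
  (v6,v4,v2) [++-] → (-0.0208, 0.0236855, -1.33)–(-0.0208, 0.985, -1.33)  len=0.9613
  (v2,v7,v6) [-++] → (-0.0208, 0.985, -0.0319815)–(-0.0208, 0.985, -1.33)  len=1.2980

Chained into 1 loop(s):
  loop 1: 8 segments, perimeter = 9.2600
Total perimeter = 9.260


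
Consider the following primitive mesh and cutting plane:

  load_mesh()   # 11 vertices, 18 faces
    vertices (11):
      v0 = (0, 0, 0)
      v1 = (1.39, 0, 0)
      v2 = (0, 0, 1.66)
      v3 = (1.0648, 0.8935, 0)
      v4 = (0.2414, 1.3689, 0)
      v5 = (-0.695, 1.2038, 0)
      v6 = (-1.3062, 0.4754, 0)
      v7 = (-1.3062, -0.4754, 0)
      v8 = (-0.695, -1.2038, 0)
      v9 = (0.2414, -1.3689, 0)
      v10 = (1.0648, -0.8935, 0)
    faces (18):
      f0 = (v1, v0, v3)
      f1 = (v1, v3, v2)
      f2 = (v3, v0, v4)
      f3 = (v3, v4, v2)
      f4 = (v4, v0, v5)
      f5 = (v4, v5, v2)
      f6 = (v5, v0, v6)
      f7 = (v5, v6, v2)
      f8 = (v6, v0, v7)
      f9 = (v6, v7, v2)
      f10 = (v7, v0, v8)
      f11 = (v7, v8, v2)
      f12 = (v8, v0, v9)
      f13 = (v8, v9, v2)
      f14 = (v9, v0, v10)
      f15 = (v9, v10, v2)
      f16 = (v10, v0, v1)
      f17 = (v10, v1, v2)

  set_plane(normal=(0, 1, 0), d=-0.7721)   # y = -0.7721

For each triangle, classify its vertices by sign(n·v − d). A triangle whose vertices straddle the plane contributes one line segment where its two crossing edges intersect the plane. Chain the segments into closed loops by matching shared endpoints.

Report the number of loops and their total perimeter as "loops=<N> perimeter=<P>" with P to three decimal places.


loops=1 perimeter=4.839

Straddling triangles (8 of 18):
  (v7,v0,v8) [++-] → (-0.445763, -0.7721, 0)–(-1.05724, -0.7721, 0)  len=0.6115
  (v7,v8,v2) [+-+] → (-1.05724, -0.7721, 0)–(-0.445763, -0.7721, 0.5953)  len=0.8534
  (v8,v0,v9) [-+-] → (-0.445763, -0.7721, 0)–(0.136157, -0.7721, 0)  len=0.5819
  (v8,v9,v2) [--+] → (0.136157, -0.7721, 0.723711)–(-0.445763, -0.7721, 0.5953)  len=0.5959
  (v9,v0,v10) [-+-] → (0.136157, -0.7721, 0)–(0.920125, -0.7721, 0)  len=0.7840
  (v9,v10,v2) [--+] → (0.920125, -0.7721, 0.225544)–(0.136157, -0.7721, 0.723711)  len=0.9289
  (v10,v0,v1) [-++] → (0.920125, -0.7721, 0)–(1.10898, -0.7721, 0)  len=0.1889
  (v10,v1,v2) [-++] → (1.10898, -0.7721, 0)–(0.920125, -0.7721, 0.225544)  len=0.2942

Chained into 1 loop(s):
  loop 1: 8 segments, perimeter = 4.8386
Total perimeter = 4.839


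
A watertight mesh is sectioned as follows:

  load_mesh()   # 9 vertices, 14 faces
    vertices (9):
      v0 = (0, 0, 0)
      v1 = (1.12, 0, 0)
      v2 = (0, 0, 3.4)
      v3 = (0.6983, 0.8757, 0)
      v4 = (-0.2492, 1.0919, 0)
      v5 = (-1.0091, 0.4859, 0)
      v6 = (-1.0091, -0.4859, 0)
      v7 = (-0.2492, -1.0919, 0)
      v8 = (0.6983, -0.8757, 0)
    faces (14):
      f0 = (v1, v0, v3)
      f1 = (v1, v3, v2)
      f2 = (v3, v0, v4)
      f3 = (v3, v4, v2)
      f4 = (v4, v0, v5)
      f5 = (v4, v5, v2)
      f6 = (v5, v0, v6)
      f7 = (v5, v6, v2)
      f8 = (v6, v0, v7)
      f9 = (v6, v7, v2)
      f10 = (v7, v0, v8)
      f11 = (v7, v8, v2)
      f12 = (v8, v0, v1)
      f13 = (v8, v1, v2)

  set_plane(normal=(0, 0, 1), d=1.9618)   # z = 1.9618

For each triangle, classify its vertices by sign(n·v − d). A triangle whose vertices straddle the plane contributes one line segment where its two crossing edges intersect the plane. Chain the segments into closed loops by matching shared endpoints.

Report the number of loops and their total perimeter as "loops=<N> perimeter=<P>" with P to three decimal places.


Straddling triangles (7 of 14):
  (v1,v3,v2) [--+] → (0.295381, 0.370421, 1.9618)–(0.47376, 0, 1.9618)  len=0.4111
  (v3,v4,v2) [--+] → (-0.105412, 0.461874, 1.9618)–(0.295381, 0.370421, 1.9618)  len=0.4111
  (v4,v5,v2) [--+] → (-0.426849, 0.205536, 1.9618)–(-0.105412, 0.461874, 1.9618)  len=0.4111
  (v5,v6,v2) [--+] → (-0.426849, -0.205536, 1.9618)–(-0.426849, 0.205536, 1.9618)  len=0.4111
  (v6,v7,v2) [--+] → (-0.105412, -0.461874, 1.9618)–(-0.426849, -0.205536, 1.9618)  len=0.4111
  (v7,v8,v2) [--+] → (0.295381, -0.370421, 1.9618)–(-0.105412, -0.461874, 1.9618)  len=0.4111
  (v8,v1,v2) [--+] → (0.47376, 0, 1.9618)–(0.295381, -0.370421, 1.9618)  len=0.4111

Chained into 1 loop(s):
  loop 1: 7 segments, perimeter = 2.8778
Total perimeter = 2.878

loops=1 perimeter=2.878


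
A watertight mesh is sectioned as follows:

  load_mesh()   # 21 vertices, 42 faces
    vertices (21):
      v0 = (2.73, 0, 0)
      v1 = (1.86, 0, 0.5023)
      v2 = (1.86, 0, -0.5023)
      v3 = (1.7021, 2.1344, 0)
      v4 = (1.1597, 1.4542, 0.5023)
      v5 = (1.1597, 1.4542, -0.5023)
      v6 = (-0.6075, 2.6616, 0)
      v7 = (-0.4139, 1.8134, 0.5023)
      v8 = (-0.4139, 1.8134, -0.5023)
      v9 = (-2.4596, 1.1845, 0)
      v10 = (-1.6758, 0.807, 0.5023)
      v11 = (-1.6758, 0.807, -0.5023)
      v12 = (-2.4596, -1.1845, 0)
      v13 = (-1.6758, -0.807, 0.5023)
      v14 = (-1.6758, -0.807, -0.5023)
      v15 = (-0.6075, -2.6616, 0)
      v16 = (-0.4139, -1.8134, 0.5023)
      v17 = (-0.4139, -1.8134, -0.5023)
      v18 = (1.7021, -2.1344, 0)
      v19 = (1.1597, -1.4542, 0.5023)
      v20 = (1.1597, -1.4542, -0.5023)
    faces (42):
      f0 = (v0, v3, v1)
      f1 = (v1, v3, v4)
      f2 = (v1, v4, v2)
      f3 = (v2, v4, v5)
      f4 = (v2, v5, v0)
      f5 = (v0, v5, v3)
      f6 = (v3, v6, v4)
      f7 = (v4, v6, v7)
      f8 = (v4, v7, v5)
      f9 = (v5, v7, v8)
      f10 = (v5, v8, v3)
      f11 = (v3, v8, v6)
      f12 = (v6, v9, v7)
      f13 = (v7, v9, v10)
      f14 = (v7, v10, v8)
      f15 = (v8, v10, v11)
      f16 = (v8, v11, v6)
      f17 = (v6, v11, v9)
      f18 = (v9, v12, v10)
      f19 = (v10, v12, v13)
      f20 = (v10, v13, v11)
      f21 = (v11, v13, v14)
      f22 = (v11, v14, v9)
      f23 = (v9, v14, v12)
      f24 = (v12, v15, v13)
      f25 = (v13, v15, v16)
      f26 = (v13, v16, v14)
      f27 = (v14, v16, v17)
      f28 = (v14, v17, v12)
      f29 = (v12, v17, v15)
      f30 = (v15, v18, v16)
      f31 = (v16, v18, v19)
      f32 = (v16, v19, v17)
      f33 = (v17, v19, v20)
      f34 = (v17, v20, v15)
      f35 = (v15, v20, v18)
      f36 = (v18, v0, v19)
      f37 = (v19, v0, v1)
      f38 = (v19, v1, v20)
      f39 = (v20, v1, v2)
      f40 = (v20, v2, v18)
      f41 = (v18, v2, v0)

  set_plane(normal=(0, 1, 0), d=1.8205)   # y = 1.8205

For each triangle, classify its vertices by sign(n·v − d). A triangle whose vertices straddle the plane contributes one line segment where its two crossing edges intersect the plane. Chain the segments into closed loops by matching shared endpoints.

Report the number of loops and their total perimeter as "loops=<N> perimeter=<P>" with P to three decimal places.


loops=1 perimeter=7.384

Straddling triangles (10 of 42):
  (v0,v3,v1) [-+-] → (1.85327, 1.8205, 0)–(1.72532, 1.8205, 0.0738718)  len=0.1477
  (v1,v3,v4) [-+-] → (1.72532, 1.8205, 0.0738718)–(1.45179, 1.8205, 0.231802)  len=0.3158
  (v0,v5,v3) [--+] → (1.45179, 1.8205, -0.231802)–(1.85327, 1.8205, 0)  len=0.4636
  (v3,v6,v4) [++-] → (0.623568, 1.8205, 0.349913)–(1.45179, 1.8205, 0.231802)  len=0.8366
  (v4,v6,v7) [-+-] → (0.623568, 1.8205, 0.349913)–(-0.415521, 1.8205, 0.498095)  len=1.0496
  (v5,v8,v3) [--+] → (-0.367098, 1.8205, -0.49119)–(1.45179, 1.8205, -0.231802)  len=1.8373
  (v3,v8,v6) [+-+] → (-0.367098, 1.8205, -0.49119)–(-0.415521, 1.8205, -0.498095)  len=0.0489
  (v6,v9,v7) [+--] → (-1.66213, 1.8205, 0)–(-0.415521, 1.8205, 0.498095)  len=1.3424
  (v8,v11,v6) [--+] → (-1.092, 1.8205, -0.227804)–(-0.415521, 1.8205, -0.498095)  len=0.7285
  (v6,v11,v9) [+--] → (-1.092, 1.8205, -0.227804)–(-1.66213, 1.8205, 0)  len=0.6140

Chained into 1 loop(s):
  loop 1: 10 segments, perimeter = 7.3845
Total perimeter = 7.384


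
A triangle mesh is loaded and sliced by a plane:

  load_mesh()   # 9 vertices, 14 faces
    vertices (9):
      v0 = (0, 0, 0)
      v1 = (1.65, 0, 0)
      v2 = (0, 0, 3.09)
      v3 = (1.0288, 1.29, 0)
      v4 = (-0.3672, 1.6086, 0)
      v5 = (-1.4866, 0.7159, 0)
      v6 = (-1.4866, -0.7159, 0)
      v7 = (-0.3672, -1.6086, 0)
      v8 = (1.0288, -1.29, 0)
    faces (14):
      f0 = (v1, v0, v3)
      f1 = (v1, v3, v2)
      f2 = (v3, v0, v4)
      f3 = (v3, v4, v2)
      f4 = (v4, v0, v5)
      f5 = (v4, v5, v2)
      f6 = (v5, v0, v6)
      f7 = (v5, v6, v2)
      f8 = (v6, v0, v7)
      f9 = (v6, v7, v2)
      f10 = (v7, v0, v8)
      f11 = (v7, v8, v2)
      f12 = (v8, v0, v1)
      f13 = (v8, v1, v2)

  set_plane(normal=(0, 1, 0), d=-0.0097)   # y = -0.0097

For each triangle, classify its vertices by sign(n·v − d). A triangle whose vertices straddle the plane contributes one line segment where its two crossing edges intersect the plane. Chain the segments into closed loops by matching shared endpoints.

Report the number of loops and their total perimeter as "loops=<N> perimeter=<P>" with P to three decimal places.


Straddling triangles (8 of 14):
  (v5,v0,v6) [++-] → (-0.0201425, -0.0097, 0)–(-1.4866, -0.0097, 0)  len=1.4665
  (v5,v6,v2) [+-+] → (-1.4866, -0.0097, 0)–(-0.0201425, -0.0097, 3.04813)  len=3.3825
  (v6,v0,v7) [-+-] → (-0.0201425, -0.0097, 0)–(-0.00221425, -0.0097, 0)  len=0.0179
  (v6,v7,v2) [--+] → (-0.00221425, -0.0097, 3.07137)–(-0.0201425, -0.0097, 3.04813)  len=0.0293
  (v7,v0,v8) [-+-] → (-0.00221425, -0.0097, 0)–(0.00773594, -0.0097, 0)  len=0.0100
  (v7,v8,v2) [--+] → (0.00773594, -0.0097, 3.06677)–(-0.00221425, -0.0097, 3.07137)  len=0.0110
  (v8,v0,v1) [-++] → (0.00773594, -0.0097, 0)–(1.64533, -0.0097, 0)  len=1.6376
  (v8,v1,v2) [-++] → (1.64533, -0.0097, 0)–(0.00773594, -0.0097, 3.06677)  len=3.4766

Chained into 1 loop(s):
  loop 1: 8 segments, perimeter = 10.0314
Total perimeter = 10.031

loops=1 perimeter=10.031


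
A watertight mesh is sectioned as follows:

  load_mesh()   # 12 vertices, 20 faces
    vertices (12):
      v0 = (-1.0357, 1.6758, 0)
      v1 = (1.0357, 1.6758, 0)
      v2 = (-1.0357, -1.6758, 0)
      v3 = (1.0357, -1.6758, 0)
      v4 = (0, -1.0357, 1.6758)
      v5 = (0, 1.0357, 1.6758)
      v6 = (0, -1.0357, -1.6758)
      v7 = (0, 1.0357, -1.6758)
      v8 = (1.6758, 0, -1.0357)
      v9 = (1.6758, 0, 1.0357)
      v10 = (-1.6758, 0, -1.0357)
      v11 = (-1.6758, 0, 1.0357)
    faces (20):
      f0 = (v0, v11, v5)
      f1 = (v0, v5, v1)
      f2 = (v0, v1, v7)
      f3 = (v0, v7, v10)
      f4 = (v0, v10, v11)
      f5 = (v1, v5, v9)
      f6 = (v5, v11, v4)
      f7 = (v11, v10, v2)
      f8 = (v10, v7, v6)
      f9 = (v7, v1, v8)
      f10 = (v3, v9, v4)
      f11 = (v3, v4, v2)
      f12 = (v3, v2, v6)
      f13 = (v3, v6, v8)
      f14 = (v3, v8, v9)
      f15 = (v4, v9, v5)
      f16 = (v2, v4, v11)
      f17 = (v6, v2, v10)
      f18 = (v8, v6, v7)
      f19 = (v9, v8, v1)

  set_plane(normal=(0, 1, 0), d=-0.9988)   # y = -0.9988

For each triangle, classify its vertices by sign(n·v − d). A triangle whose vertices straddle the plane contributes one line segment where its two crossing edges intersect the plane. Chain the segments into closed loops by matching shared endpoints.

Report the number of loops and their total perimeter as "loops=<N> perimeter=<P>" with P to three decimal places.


Straddling triangles (10 of 20):
  (v5,v11,v4) [++-] → (-0.0597055, -0.9988, 1.65299)–(0, -0.9988, 1.6758)  len=0.0639
  (v11,v10,v2) [++-] → (-1.29429, -0.9988, -0.418408)–(-1.29429, -0.9988, 0.418408)  len=0.8368
  (v10,v7,v6) [++-] → (0, -0.9988, -1.6758)–(-0.0597055, -0.9988, -1.65299)  len=0.0639
  (v3,v9,v4) [-+-] → (1.29429, -0.9988, 0.418408)–(0.0597055, -0.9988, 1.65299)  len=1.7460
  (v3,v6,v8) [--+] → (0.0597055, -0.9988, -1.65299)–(1.29429, -0.9988, -0.418408)  len=1.7460
  (v3,v8,v9) [-++] → (1.29429, -0.9988, -0.418408)–(1.29429, -0.9988, 0.418408)  len=0.8368
  (v4,v9,v5) [-++] → (0.0597055, -0.9988, 1.65299)–(0, -0.9988, 1.6758)  len=0.0639
  (v2,v4,v11) [--+] → (-0.0597055, -0.9988, 1.65299)–(-1.29429, -0.9988, 0.418408)  len=1.7460
  (v6,v2,v10) [--+] → (-1.29429, -0.9988, -0.418408)–(-0.0597055, -0.9988, -1.65299)  len=1.7460
  (v8,v6,v7) [+-+] → (0.0597055, -0.9988, -1.65299)–(0, -0.9988, -1.6758)  len=0.0639

Chained into 1 loop(s):
  loop 1: 10 segments, perimeter = 8.9132
Total perimeter = 8.913

loops=1 perimeter=8.913


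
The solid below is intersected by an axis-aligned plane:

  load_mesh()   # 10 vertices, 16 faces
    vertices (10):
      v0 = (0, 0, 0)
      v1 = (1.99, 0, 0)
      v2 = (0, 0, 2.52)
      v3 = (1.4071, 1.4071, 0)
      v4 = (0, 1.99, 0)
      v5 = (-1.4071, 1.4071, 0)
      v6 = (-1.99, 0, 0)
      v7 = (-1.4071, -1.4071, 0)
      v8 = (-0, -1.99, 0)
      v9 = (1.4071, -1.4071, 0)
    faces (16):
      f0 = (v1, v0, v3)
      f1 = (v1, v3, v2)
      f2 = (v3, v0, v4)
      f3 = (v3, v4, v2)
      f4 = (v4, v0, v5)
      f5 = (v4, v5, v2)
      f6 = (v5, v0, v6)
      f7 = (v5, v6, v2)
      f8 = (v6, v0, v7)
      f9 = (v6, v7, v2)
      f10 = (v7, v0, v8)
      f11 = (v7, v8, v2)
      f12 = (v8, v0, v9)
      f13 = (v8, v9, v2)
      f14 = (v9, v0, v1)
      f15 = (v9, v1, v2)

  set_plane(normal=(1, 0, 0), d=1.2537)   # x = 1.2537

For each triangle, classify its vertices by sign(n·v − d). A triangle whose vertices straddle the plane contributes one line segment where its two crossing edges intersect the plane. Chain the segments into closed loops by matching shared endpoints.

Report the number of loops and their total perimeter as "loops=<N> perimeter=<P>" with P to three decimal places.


Straddling triangles (8 of 16):
  (v1,v0,v3) [+-+] → (1.2537, 0, 0)–(1.2537, 1.2537, 0)  len=1.2537
  (v1,v3,v2) [++-] → (1.2537, 1.2537, 0.274727)–(1.2537, 0, 0.9324)  len=1.4157
  (v3,v0,v4) [+--] → (1.2537, 1.2537, 0)–(1.2537, 1.47065, 0)  len=0.2169
  (v3,v4,v2) [+--] → (1.2537, 1.47065, 0)–(1.2537, 1.2537, 0.274727)  len=0.3501
  (v8,v0,v9) [--+] → (1.2537, -1.2537, 0)–(1.2537, -1.47065, 0)  len=0.2169
  (v8,v9,v2) [-+-] → (1.2537, -1.47065, 0)–(1.2537, -1.2537, 0.274727)  len=0.3501
  (v9,v0,v1) [+-+] → (1.2537, -1.2537, 0)–(1.2537, 0, 0)  len=1.2537
  (v9,v1,v2) [++-] → (1.2537, 0, 0.9324)–(1.2537, -1.2537, 0.274727)  len=1.4157

Chained into 1 loop(s):
  loop 1: 8 segments, perimeter = 6.4729
Total perimeter = 6.473

loops=1 perimeter=6.473


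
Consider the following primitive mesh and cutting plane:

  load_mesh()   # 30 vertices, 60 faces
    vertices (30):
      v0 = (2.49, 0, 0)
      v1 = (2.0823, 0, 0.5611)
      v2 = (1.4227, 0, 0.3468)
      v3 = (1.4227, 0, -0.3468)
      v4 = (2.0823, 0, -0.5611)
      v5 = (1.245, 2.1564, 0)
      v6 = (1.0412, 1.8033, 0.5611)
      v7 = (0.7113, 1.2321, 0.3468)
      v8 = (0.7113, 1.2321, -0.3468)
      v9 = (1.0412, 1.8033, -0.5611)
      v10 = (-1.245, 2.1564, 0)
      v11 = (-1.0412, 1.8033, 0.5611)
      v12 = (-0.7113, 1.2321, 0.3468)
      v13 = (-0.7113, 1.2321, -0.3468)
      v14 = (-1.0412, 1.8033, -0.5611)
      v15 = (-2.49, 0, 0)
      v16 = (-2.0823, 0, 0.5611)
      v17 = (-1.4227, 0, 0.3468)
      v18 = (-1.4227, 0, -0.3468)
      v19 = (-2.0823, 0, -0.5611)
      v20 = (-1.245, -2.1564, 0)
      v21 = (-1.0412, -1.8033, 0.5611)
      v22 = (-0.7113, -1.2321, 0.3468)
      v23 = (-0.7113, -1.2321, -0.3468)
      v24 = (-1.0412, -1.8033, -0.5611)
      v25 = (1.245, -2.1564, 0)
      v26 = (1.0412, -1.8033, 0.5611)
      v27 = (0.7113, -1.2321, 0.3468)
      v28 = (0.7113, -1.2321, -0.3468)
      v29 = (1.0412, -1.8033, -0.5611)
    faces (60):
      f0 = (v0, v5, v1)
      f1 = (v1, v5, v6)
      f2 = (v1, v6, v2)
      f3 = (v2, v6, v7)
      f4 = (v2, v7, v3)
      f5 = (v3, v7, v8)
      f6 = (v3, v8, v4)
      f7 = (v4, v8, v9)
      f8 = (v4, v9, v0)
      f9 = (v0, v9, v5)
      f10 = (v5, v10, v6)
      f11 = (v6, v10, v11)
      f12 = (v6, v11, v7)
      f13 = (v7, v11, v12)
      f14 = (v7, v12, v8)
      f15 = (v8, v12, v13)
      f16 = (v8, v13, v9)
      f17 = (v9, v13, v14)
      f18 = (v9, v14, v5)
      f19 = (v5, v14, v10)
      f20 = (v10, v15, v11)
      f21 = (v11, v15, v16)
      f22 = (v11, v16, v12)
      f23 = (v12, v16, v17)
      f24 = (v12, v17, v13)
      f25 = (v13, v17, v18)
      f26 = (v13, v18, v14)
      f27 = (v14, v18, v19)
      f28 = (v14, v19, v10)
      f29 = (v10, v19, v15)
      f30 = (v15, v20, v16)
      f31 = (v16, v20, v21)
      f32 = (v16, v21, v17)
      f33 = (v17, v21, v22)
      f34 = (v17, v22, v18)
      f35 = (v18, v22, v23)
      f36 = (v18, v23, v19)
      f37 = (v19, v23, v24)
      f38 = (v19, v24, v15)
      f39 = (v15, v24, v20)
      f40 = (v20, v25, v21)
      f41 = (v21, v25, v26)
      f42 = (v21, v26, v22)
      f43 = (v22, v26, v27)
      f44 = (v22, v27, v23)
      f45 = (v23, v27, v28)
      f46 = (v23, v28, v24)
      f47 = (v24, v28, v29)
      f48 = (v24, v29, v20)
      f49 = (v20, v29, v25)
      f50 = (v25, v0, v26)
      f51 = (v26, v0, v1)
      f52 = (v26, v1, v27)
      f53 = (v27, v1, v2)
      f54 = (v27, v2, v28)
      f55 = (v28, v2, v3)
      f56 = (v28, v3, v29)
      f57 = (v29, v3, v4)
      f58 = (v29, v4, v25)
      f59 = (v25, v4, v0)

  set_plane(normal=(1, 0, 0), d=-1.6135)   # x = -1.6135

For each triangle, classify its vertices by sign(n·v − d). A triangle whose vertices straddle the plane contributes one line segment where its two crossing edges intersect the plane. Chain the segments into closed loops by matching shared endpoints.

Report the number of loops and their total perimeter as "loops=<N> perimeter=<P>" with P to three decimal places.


loops=1 perimeter=6.912

Straddling triangles (14 of 60):
  (v10,v15,v11) [+-+] → (-1.6135, 1.51814, 0)–(-1.6135, 1.09097, 0.339456)  len=0.5456
  (v11,v15,v16) [+--] → (-1.6135, 1.09097, 0.339456)–(-1.6135, 0.812013, 0.5611)  len=0.3563
  (v11,v16,v12) [+-+] → (-1.6135, 0.812013, 0.5611)–(-1.6135, 0.421305, 0.487822)  len=0.3975
  (v12,v16,v17) [+-+] → (-1.6135, 0.421305, 0.487822)–(-1.6135, 0, 0.40879)  len=0.4287
  (v14,v18,v19) [++-] → (-1.6135, 0, -0.40879)–(-1.6135, 0.812013, -0.5611)  len=0.8262
  (v14,v19,v10) [+-+] → (-1.6135, 0.812013, -0.5611)–(-1.6135, 1.20736, -0.246943)  len=0.5050
  (v10,v19,v15) [+--] → (-1.6135, 1.20736, -0.246943)–(-1.6135, 1.51814, 0)  len=0.3969
  (v15,v20,v16) [-+-] → (-1.6135, -1.51814, 0)–(-1.6135, -1.20736, 0.246943)  len=0.3969
  (v16,v20,v21) [-++] → (-1.6135, -1.20736, 0.246943)–(-1.6135, -0.812013, 0.5611)  len=0.5050
  (v16,v21,v17) [-++] → (-1.6135, -0.812013, 0.5611)–(-1.6135, 0, 0.40879)  len=0.8262
  (v18,v23,v19) [++-] → (-1.6135, -0.421305, -0.487822)–(-1.6135, 0, -0.40879)  len=0.4287
  (v19,v23,v24) [-++] → (-1.6135, -0.421305, -0.487822)–(-1.6135, -0.812013, -0.5611)  len=0.3975
  (v19,v24,v15) [-+-] → (-1.6135, -0.812013, -0.5611)–(-1.6135, -1.09097, -0.339456)  len=0.3563
  (v15,v24,v20) [-++] → (-1.6135, -1.09097, -0.339456)–(-1.6135, -1.51814, 0)  len=0.5456

Chained into 1 loop(s):
  loop 1: 14 segments, perimeter = 6.9124
Total perimeter = 6.912


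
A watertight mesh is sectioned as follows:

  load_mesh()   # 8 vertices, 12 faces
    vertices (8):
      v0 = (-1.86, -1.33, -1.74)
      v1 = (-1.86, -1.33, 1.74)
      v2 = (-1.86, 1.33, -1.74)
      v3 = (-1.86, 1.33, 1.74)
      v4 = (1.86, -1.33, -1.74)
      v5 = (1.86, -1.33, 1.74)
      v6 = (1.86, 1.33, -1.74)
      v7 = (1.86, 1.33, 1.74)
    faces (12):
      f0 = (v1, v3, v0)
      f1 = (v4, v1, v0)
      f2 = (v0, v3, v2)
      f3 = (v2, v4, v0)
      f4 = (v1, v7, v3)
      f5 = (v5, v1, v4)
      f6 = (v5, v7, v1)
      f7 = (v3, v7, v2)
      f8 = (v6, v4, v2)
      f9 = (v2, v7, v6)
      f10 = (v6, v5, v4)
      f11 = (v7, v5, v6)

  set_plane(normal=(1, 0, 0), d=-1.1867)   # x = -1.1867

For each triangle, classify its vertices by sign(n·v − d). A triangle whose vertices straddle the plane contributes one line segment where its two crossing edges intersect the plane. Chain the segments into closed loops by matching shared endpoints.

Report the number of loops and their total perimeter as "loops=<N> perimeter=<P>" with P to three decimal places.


Straddling triangles (8 of 12):
  (v4,v1,v0) [+--] → (-1.1867, -1.33, 1.11014)–(-1.1867, -1.33, -1.74)  len=2.8501
  (v2,v4,v0) [-+-] → (-1.1867, 0.848554, -1.74)–(-1.1867, -1.33, -1.74)  len=2.1786
  (v1,v7,v3) [-+-] → (-1.1867, -0.848554, 1.74)–(-1.1867, 1.33, 1.74)  len=2.1786
  (v5,v1,v4) [+-+] → (-1.1867, -1.33, 1.74)–(-1.1867, -1.33, 1.11014)  len=0.6299
  (v5,v7,v1) [++-] → (-1.1867, -0.848554, 1.74)–(-1.1867, -1.33, 1.74)  len=0.4814
  (v3,v7,v2) [-+-] → (-1.1867, 1.33, 1.74)–(-1.1867, 1.33, -1.11014)  len=2.8501
  (v6,v4,v2) [++-] → (-1.1867, 0.848554, -1.74)–(-1.1867, 1.33, -1.74)  len=0.4814
  (v2,v7,v6) [-++] → (-1.1867, 1.33, -1.11014)–(-1.1867, 1.33, -1.74)  len=0.6299

Chained into 1 loop(s):
  loop 1: 8 segments, perimeter = 12.2800
Total perimeter = 12.280

loops=1 perimeter=12.280


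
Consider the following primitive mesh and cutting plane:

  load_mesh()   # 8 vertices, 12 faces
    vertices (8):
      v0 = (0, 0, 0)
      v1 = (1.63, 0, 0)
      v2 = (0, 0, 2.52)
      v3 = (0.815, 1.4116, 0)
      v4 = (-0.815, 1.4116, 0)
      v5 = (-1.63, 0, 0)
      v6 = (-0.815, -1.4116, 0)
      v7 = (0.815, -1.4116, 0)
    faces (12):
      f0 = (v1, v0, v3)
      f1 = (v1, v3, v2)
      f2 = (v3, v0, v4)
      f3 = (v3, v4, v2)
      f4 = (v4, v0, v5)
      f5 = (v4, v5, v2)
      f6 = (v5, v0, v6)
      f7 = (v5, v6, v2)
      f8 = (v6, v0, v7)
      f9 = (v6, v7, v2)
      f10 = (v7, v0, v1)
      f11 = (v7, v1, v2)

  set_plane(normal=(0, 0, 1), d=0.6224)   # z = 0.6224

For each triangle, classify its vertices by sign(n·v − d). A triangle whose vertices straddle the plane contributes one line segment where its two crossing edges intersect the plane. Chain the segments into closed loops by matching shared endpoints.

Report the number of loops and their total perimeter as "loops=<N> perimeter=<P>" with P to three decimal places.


loops=1 perimeter=7.364

Straddling triangles (6 of 12):
  (v1,v3,v2) [--+] → (0.613708, 1.06296, 0.6224)–(1.22742, 0, 0.6224)  len=1.2274
  (v3,v4,v2) [--+] → (-0.613708, 1.06296, 0.6224)–(0.613708, 1.06296, 0.6224)  len=1.2274
  (v4,v5,v2) [--+] → (-1.22742, 0, 0.6224)–(-0.613708, 1.06296, 0.6224)  len=1.2274
  (v5,v6,v2) [--+] → (-0.613708, -1.06296, 0.6224)–(-1.22742, 0, 0.6224)  len=1.2274
  (v6,v7,v2) [--+] → (0.613708, -1.06296, 0.6224)–(-0.613708, -1.06296, 0.6224)  len=1.2274
  (v7,v1,v2) [--+] → (1.22742, 0, 0.6224)–(0.613708, -1.06296, 0.6224)  len=1.2274

Chained into 1 loop(s):
  loop 1: 6 segments, perimeter = 7.3644
Total perimeter = 7.364


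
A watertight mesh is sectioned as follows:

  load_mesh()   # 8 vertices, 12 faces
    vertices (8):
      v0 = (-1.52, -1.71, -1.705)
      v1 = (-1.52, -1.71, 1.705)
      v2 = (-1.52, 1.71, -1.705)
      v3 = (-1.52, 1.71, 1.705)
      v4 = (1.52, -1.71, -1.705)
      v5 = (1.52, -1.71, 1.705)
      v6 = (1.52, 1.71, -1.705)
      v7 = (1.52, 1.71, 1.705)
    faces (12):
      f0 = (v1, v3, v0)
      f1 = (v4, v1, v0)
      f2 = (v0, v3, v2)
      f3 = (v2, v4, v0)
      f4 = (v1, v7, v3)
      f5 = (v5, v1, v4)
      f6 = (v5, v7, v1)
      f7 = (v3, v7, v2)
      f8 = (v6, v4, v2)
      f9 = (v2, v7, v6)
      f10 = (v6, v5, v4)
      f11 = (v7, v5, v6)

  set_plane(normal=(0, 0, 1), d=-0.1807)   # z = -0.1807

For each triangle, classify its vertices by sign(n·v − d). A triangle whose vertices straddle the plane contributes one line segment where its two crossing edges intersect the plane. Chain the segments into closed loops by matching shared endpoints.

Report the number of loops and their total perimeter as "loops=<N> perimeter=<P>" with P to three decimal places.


loops=1 perimeter=12.920

Straddling triangles (8 of 12):
  (v1,v3,v0) [++-] → (-1.52, -0.18123, -0.1807)–(-1.52, -1.71, -0.1807)  len=1.5288
  (v4,v1,v0) [-+-] → (0.161093, -1.71, -0.1807)–(-1.52, -1.71, -0.1807)  len=1.6811
  (v0,v3,v2) [-+-] → (-1.52, -0.18123, -0.1807)–(-1.52, 1.71, -0.1807)  len=1.8912
  (v5,v1,v4) [++-] → (0.161093, -1.71, -0.1807)–(1.52, -1.71, -0.1807)  len=1.3589
  (v3,v7,v2) [++-] → (-0.161093, 1.71, -0.1807)–(-1.52, 1.71, -0.1807)  len=1.3589
  (v2,v7,v6) [-+-] → (-0.161093, 1.71, -0.1807)–(1.52, 1.71, -0.1807)  len=1.6811
  (v6,v5,v4) [-+-] → (1.52, 0.18123, -0.1807)–(1.52, -1.71, -0.1807)  len=1.8912
  (v7,v5,v6) [++-] → (1.52, 0.18123, -0.1807)–(1.52, 1.71, -0.1807)  len=1.5288

Chained into 1 loop(s):
  loop 1: 8 segments, perimeter = 12.9200
Total perimeter = 12.920


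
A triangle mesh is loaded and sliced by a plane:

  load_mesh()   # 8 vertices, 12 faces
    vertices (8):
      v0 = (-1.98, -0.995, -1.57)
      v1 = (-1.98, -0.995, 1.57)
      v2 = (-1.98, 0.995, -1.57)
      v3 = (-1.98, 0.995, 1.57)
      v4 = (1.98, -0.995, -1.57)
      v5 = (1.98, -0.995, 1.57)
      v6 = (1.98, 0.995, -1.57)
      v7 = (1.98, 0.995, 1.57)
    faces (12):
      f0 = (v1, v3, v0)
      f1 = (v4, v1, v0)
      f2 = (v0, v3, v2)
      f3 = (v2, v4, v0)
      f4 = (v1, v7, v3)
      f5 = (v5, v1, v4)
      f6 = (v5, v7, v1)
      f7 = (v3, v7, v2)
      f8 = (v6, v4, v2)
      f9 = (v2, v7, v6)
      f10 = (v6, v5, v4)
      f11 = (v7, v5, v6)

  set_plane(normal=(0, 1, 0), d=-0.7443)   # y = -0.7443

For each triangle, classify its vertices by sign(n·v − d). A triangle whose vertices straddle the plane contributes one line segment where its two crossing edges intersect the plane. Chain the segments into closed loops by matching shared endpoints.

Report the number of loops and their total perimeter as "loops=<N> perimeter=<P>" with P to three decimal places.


Straddling triangles (8 of 12):
  (v1,v3,v0) [-+-] → (-1.98, -0.7443, 1.57)–(-1.98, -0.7443, -1.17442)  len=2.7444
  (v0,v3,v2) [-++] → (-1.98, -0.7443, -1.17442)–(-1.98, -0.7443, -1.57)  len=0.3956
  (v2,v4,v0) [+--] → (1.48112, -0.7443, -1.57)–(-1.98, -0.7443, -1.57)  len=3.4611
  (v1,v7,v3) [-++] → (-1.48112, -0.7443, 1.57)–(-1.98, -0.7443, 1.57)  len=0.4989
  (v5,v7,v1) [-+-] → (1.98, -0.7443, 1.57)–(-1.48112, -0.7443, 1.57)  len=3.4611
  (v6,v4,v2) [+-+] → (1.98, -0.7443, -1.57)–(1.48112, -0.7443, -1.57)  len=0.4989
  (v6,v5,v4) [+--] → (1.98, -0.7443, 1.17442)–(1.98, -0.7443, -1.57)  len=2.7444
  (v7,v5,v6) [+-+] → (1.98, -0.7443, 1.57)–(1.98, -0.7443, 1.17442)  len=0.3956

Chained into 1 loop(s):
  loop 1: 8 segments, perimeter = 14.2000
Total perimeter = 14.200

loops=1 perimeter=14.200


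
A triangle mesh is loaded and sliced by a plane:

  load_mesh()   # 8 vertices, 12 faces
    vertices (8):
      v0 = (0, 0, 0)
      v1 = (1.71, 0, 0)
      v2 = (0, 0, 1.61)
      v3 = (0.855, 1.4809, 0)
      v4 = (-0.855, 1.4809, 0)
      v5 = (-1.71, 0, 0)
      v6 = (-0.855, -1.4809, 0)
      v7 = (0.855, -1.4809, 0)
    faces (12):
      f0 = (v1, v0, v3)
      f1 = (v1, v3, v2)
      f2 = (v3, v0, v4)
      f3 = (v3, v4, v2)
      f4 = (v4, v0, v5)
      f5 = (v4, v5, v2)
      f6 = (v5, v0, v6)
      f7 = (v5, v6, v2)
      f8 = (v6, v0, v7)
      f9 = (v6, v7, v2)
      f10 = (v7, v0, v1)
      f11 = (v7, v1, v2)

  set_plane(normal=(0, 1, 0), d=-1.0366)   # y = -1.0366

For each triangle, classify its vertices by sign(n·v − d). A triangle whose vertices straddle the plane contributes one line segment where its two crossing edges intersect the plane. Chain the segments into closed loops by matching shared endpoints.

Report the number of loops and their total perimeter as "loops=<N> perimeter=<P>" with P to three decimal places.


Straddling triangles (6 of 12):
  (v5,v0,v6) [++-] → (-0.598483, -1.0366, 0)–(-1.11152, -1.0366, 0)  len=0.5130
  (v5,v6,v2) [+-+] → (-1.11152, -1.0366, 0)–(-0.598483, -1.0366, 0.483033)  len=0.7046
  (v6,v0,v7) [-+-] → (-0.598483, -1.0366, 0)–(0.598483, -1.0366, 0)  len=1.1970
  (v6,v7,v2) [--+] → (0.598483, -1.0366, 0.483033)–(-0.598483, -1.0366, 0.483033)  len=1.1970
  (v7,v0,v1) [-++] → (0.598483, -1.0366, 0)–(1.11152, -1.0366, 0)  len=0.5130
  (v7,v1,v2) [-++] → (1.11152, -1.0366, 0)–(0.598483, -1.0366, 0.483033)  len=0.7046

Chained into 1 loop(s):
  loop 1: 6 segments, perimeter = 4.8293
Total perimeter = 4.829

loops=1 perimeter=4.829
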